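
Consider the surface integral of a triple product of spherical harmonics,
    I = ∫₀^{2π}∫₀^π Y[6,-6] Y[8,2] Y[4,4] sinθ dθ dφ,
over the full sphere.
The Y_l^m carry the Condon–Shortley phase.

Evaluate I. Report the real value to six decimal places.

m-sum 0 ✓  L=18 even ✓  2≤4≤14 ✓
Π(2lᵢ+1) = 13×17×9 = 1989
triangle coeff Δ(6,8,4) = 1/23279256
Σ_t [4,6]: t=4:+1/1658880 t=5:−1/518400 t=6:+1/1658880 = -1/1382400
(3j)²=504/46189 [(6 8 4; 0 0 0)], sign=-1
Σ_t [10,10]: t=10:+1/5225472000 = 1/5225472000
(3j)²=1/12597 [(6 8 4; -6 2 4)], sign=+1
⇒ 4πI² = 1512/877591
I = (-1)√(1512/877591/(4π)) = -0.01170914

-0.011709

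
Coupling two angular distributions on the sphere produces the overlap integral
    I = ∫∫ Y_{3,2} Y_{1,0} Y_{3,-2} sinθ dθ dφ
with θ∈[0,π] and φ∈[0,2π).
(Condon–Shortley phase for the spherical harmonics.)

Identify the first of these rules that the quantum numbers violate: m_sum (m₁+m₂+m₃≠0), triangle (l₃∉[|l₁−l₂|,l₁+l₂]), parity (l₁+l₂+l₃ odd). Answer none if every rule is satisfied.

azimuthal sum: 2 + 0 − 2 = 0  ✓
2 ≤ 3 ≤ 4 (triangle on l)  ✓
L = 3 + 1 + 3 = 7 (odd)  ✗

parity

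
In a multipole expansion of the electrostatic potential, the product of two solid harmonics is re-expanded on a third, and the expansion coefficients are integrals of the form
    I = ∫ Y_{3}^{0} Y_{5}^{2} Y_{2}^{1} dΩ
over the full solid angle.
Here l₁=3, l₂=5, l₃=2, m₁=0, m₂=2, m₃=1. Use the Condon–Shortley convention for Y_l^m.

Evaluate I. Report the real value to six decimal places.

0.000000

m-sum = 0 + 2 + 1 = 3 ≠ 0 ⇒ I = 0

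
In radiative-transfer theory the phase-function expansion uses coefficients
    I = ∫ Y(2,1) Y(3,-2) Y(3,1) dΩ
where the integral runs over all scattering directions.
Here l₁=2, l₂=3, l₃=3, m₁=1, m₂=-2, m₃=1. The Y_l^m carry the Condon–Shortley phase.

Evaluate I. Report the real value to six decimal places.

0.162868

Rules hold: Σm=0, L=8 even, 1≤3≤5.
N = 5·7·7 = 245
Δ = 2!·2!·4!/9! = 1/3780
Racah Σ t=0..2: t=0:+1/24 t=1:−1/4 t=2:+1/24 = -1/6
⇒ 3j(2 3 3; 0 0 0)² = 4/105, sgn +1
Racah Σ t=0..1: t=0:+1/12 t=1:−1/48 = 1/16
⇒ 3j(2 3 3; 1 -2 1)² = 1/28, sgn +1
4πI² = N·(3j₀)²·(3jₘ)² = 1/3
I = +1·√(0.333333/4π) = 0.16286750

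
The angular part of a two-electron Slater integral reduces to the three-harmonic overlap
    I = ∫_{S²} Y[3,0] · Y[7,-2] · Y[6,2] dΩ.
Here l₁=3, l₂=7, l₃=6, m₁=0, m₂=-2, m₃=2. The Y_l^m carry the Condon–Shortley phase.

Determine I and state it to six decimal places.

Rules hold: Σm=0, L=16 even, 4≤6≤10.
N = 7·15·13 = 1365
Δ = 4!·2!·10!/17! = 1/2042040
Racah Σ t=1..3: t=1:−1/207360 t=2:+1/57600 t=3:−1/207360 = 1/129600
⇒ 3j(3 7 6; 0 0 0)² = 168/12155, sgn +1
Racah Σ t=1..3: t=1:−1/207360 t=2:+1/120960 t=3:−1/967680 = 1/414720
⇒ 3j(3 7 6; 0 -2 2)² = 21/4862, sgn +1
4πI² = N·(3j₀)²·(3jₘ)² = 37044/454597
I = +1·√(0.0814876/4π) = 0.08052685

0.080527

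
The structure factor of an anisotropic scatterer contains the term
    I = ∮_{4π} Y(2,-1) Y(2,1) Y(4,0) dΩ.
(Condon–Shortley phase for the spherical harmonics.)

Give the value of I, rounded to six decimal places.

0.161197

Checks pass: Σm=0; 8 even; l₃=4∈[0,4].
(2·2+1)(2·2+1)(2·4+1) = 225
Δ: 0! 4! 4! / 9! → 1/630
sum: t=0:+1/16 = 1/16
3j²(2 2 4; 0 0 0) = Δ·Π!·Σ² = 2/35  (sign +1)
sum: t=0:+1/36 = 1/36
3j²(2 2 4; -1 1 0) = Δ·Π!·Σ² = 8/315  (sign +1)
combine: 4πI² = 225·2/35·8/315 = 16/49
take √, sign +1: I = 0.16119702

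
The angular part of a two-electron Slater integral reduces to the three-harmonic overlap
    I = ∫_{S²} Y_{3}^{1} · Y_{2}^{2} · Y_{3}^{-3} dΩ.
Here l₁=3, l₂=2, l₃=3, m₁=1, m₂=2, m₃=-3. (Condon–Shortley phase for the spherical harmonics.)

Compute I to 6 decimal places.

0.132981

Rules hold: Σm=0, L=8 even, 1≤3≤5.
N = 7·5·7 = 245
Δ = 2!·4!·2!/9! = 1/3780
Racah Σ t=0..2: t=0:+1/24 t=1:−1/4 t=2:+1/24 = -1/6
⇒ 3j(3 2 3; 0 0 0)² = 4/105, sgn +1
Racah Σ t=2..2: t=2:+1/96 = 1/96
⇒ 3j(3 2 3; 1 2 -3)² = 1/42, sgn +1
4πI² = N·(3j₀)²·(3jₘ)² = 2/9
I = +1·√(0.222222/4π) = 0.13298076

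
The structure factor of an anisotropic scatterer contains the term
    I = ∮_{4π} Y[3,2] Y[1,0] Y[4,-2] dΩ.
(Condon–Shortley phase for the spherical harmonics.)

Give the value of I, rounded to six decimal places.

0.213244

m-sum 0 ✓  L=8 even ✓  2≤4≤4 ✓
Π(2lᵢ+1) = 7×3×9 = 189
triangle coeff Δ(3,1,4) = 1/252
Σ_t [0,0]: t=0:+1/36 = 1/36
(3j)²=4/63 [(3 1 4; 0 0 0)], sign=+1
Σ_t [0,0]: t=0:+1/120 = 1/120
(3j)²=1/21 [(3 1 4; 2 0 -2)], sign=+1
⇒ 4πI² = 4/7
I = (+1)√(4/7/(4π)) = 0.21324362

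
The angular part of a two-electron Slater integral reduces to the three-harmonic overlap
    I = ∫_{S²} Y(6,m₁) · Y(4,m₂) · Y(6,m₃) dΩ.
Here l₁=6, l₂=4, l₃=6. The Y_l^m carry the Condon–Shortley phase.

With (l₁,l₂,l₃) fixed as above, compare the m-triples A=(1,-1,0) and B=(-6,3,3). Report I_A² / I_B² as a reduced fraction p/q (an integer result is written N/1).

40/297

l's match ⇒ only the (l;m) 3-j factors differ between A and B.
A: triangle coeff Δ(6,4,6) = 1/15315300; Σ_t [0,3]: t=0:+1/103680 t=1:−1/13824 t=2:+1/17280 t=3:−1/207360 = -1/103680; (3j)²=10/7293 [(6 4 6; 1 -1 0)], sign=-1
B: triangle coeff Δ(6,4,6) = 1/15315300; Σ_t [4,4]: t=4:+1/5806080 = 1/5806080; (3j)²=9/884 [(6 4 6; -6 3 3)], sign=-1
I_A²/I_B² = (10/7293)/(9/884) = 40/297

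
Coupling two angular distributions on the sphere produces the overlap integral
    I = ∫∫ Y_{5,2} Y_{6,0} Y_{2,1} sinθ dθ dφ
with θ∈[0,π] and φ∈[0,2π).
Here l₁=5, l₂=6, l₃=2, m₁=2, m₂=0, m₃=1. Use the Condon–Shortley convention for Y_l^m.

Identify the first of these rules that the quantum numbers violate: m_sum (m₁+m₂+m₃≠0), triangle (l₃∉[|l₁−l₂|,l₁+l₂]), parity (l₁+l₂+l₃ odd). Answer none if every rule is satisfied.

Σmᵢ = 3  ✗
l₃∈[|l₁−l₂|,l₁+l₂]=[1,11], have l₃=2
Σlᵢ = 13 ⇒ odd

m_sum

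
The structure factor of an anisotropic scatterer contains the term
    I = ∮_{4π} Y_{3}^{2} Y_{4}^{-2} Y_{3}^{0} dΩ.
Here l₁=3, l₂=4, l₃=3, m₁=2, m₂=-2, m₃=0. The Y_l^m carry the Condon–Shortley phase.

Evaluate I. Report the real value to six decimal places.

-0.044418

Checks pass: Σm=0; 10 even; l₃=3∈[1,7].
(2·3+1)(2·4+1)(2·3+1) = 441
Δ: 4! 2! 4! / 11! → 1/34650
sum: t=1:−1/72 t=2:+1/16 t=3:−1/72 = 5/144
3j²(3 4 3; 0 0 0) = Δ·Π!·Σ² = 2/77  (sign -1)
sum: t=0:+1/96 t=1:−1/72 = -1/288
3j²(3 4 3; 2 -2 0) = Δ·Π!·Σ² = 1/462  (sign +1)
combine: 4πI² = 441·2/77·1/462 = 3/121
take √, sign -1: I = -0.04441841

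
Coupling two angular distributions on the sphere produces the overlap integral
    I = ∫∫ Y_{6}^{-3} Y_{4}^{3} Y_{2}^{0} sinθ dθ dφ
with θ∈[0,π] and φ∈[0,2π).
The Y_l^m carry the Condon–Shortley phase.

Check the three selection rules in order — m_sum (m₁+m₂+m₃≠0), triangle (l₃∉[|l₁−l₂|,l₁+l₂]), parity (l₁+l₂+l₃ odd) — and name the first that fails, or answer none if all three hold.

none

azimuthal sum: -3 + 3 + 0 = 0  ✓
2 ≤ 2 ≤ 10 (triangle on l)  ✓
L = 6 + 4 + 2 = 12 (even)  ✓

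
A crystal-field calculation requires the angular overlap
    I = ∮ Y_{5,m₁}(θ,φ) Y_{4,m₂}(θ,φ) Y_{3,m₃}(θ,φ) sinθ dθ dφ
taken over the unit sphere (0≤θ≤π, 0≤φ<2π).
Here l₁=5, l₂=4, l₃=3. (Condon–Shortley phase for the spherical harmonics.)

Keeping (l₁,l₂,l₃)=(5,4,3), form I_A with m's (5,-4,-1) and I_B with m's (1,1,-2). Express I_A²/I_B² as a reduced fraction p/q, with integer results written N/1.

Same 5,4,3: normalisation and zero-m 3j drop out of the ratio.
A: Δ: 6! 4! 2! / 13! → 1/180180; sum: t=0:+1/34560 = 1/34560; 3j²(5 4 3; 5 -4 -1) = Δ·Π!·Σ² = 14/429  (sign +1)
B: Δ: 6! 4! 2! / 13! → 1/180180; sum: t=3:−1/432 t=4:+1/1152 = -5/3456; 3j²(5 4 3; 1 1 -2) = Δ·Π!·Σ² = 625/36036  (sign +1)
I_A²/I_B² = (14/429)/(625/36036) = 1176/625

1176/625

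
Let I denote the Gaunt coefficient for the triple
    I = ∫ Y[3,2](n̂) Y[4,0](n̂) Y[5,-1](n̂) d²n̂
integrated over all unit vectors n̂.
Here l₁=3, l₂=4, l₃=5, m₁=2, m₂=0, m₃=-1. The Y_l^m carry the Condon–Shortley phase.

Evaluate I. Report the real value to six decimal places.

m-sum = 2 + 0 − 1 = 1 ≠ 0 ⇒ I = 0

0.000000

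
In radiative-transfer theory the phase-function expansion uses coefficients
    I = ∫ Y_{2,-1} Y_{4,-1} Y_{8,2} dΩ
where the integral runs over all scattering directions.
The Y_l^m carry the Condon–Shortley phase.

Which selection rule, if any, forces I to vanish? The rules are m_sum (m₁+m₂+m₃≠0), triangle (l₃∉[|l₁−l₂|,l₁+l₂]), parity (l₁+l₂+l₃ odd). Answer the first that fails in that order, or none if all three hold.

m₁+m₂+m₃ = -1 − 1 + 2 = 0  ✓
triangle: |2−4|=2 ≤ l₃=8 ≤ 2+4=6  ✗
parity: l₁+l₂+l₃ = 14 is even

triangle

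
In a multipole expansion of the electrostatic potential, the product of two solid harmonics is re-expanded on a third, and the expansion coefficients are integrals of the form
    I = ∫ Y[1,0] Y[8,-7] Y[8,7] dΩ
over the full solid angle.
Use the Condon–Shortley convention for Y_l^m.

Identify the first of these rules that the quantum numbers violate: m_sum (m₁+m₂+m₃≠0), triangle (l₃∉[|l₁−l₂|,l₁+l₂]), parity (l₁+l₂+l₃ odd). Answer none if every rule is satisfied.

parity

azimuthal sum: 0 − 7 + 7 = 0  ✓
7 ≤ 8 ≤ 9 (triangle on l)  ✓
L = 1 + 8 + 8 = 17 (odd)  ✗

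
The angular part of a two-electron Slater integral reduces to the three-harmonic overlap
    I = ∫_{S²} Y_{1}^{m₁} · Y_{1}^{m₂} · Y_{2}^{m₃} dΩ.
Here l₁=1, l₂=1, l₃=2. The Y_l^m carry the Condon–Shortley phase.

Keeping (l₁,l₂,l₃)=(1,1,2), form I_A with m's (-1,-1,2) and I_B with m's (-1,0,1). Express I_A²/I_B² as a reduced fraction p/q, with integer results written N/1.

2/1

l's match ⇒ only the (l;m) 3-j factors differ between A and B.
A: triangle coeff Δ(1,1,2) = 1/30; Σ_t [0,0]: t=0:+1/4 = 1/4; (3j)²=1/5 [(1 1 2; -1 -1 2)], sign=+1
B: triangle coeff Δ(1,1,2) = 1/30; Σ_t [0,0]: t=0:+1/2 = 1/2; (3j)²=1/10 [(1 1 2; -1 0 1)], sign=-1
I_A²/I_B² = (1/5)/(1/10) = 2/1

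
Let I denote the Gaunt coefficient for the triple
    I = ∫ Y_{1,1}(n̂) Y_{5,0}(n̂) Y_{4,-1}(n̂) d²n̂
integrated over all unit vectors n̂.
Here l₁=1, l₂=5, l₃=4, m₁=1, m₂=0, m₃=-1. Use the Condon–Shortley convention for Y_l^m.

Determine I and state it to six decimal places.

Rules hold: Σm=0, L=10 even, 4≤4≤6.
N = 3·11·9 = 297
Δ = 2!·0!·8!/11! = 1/495
Racah Σ t=1..1: t=1:−1/576 = -1/576
⇒ 3j(1 5 4; 0 0 0)² = 5/99, sgn -1
Racah Σ t=0..0: t=0:+1/1440 = 1/1440
⇒ 3j(1 5 4; 1 0 -1)² = 2/99, sgn -1
4πI² = N·(3j₀)²·(3jₘ)² = 10/33
I = +1·√(0.30303/4π) = 0.15528807

0.155288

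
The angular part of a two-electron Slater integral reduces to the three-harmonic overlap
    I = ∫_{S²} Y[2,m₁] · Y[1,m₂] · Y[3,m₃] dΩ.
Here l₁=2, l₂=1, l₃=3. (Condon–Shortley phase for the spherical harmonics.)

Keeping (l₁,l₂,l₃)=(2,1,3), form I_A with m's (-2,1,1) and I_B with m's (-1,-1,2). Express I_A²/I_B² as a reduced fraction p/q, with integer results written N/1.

1/10

l's match ⇒ only the (l;m) 3-j factors differ between A and B.
A: triangle coeff Δ(2,1,3) = 1/105; Σ_t [0,0]: t=0:+1/48 = 1/48; (3j)²=1/105 [(2 1 3; -2 1 1)], sign=+1
B: triangle coeff Δ(2,1,3) = 1/105; Σ_t [0,0]: t=0:+1/12 = 1/12; (3j)²=2/21 [(2 1 3; -1 -1 2)], sign=-1
I_A²/I_B² = (1/105)/(2/21) = 1/10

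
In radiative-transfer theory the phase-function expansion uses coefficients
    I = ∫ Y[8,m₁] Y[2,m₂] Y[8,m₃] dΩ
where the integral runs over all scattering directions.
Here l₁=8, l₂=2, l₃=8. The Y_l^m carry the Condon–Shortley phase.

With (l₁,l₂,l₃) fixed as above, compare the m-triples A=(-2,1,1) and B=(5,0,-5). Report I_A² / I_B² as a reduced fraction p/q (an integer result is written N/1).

105/1

Shared (l₁,l₂,l₃)=(8,2,8): N and (l;000)² cancel in I_A²/I_B².
A: Δ = 2!·14!·2!/19! = 1/348840; Racah Σ t=1..2: t=1:−1/87091200 t=2:+1/58060800 = 1/174182400; ⇒ 3j(8 2 8; -2 1 1)² = 7/2584, sgn -1
B: Δ = 2!·14!·2!/19! = 1/348840; Racah Σ t=0..2: t=0:+1/958003200 t=1:−1/958003200 t=2:+1/24908083200 = 1/24908083200; ⇒ 3j(8 2 8; 5 0 -5)² = 1/38760, sgn -1
I_A²/I_B² = (7/2584)/(1/38760) = 105/1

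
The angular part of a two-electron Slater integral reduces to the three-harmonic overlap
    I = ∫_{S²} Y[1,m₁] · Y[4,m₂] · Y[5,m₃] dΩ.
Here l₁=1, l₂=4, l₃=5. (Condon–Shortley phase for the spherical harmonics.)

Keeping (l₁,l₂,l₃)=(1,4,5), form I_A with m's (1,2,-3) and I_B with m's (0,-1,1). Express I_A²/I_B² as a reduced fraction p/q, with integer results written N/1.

7/6

l's match ⇒ only the (l;m) 3-j factors differ between A and B.
A: triangle coeff Δ(1,4,5) = 1/495; Σ_t [0,0]: t=0:+1/2880 = 1/2880; (3j)²=28/495 [(1 4 5; 1 2 -3)], sign=+1
B: triangle coeff Δ(1,4,5) = 1/495; Σ_t [0,0]: t=0:+1/720 = 1/720; (3j)²=8/165 [(1 4 5; 0 -1 1)], sign=+1
I_A²/I_B² = (28/495)/(8/165) = 7/6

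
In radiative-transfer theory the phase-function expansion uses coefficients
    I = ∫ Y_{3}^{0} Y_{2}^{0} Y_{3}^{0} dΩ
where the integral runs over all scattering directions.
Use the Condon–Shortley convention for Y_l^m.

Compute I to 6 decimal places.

m-sum 0 ✓  L=8 even ✓  1≤3≤5 ✓
Π(2lᵢ+1) = 7×5×7 = 245
triangle coeff Δ(3,2,3) = 1/3780
Σ_t [0,2]: t=0:+1/24 t=1:−1/4 t=2:+1/24 = -1/6
(3j)²=4/105 [(3 2 3; 0 0 0)], sign=+1
(m-triple is (0,0,0) — same symbol as above.)
⇒ 4πI² = 16/45
I = (+1)√(16/45/(4π)) = 0.16820883

0.168209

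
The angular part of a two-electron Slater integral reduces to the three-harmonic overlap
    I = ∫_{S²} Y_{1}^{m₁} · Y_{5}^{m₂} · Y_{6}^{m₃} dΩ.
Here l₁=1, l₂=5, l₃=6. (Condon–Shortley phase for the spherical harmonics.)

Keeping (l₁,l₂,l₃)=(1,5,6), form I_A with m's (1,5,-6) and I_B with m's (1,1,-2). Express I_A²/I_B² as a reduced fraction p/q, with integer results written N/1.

33/14

l's match ⇒ only the (l;m) 3-j factors differ between A and B.
A: triangle coeff Δ(1,5,6) = 1/858; Σ_t [0,0]: t=0:+1/7257600 = 1/7257600; (3j)²=1/13 [(1 5 6; 1 5 -6)], sign=+1
B: triangle coeff Δ(1,5,6) = 1/858; Σ_t [0,0]: t=0:+1/34560 = 1/34560; (3j)²=14/429 [(1 5 6; 1 1 -2)], sign=+1
I_A²/I_B² = (1/13)/(14/429) = 33/14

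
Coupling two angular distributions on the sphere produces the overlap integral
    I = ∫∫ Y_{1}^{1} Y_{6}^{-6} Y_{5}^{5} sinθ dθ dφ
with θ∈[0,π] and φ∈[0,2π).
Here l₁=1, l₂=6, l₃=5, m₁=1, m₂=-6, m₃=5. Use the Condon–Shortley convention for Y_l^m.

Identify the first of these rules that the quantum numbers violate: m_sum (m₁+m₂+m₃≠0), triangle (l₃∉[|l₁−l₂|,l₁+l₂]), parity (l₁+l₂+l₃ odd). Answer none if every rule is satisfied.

azimuthal sum: 1 − 6 + 5 = 0  ✓
5 ≤ 5 ≤ 7 (triangle on l)  ✓
L = 1 + 6 + 5 = 12 (even)  ✓

none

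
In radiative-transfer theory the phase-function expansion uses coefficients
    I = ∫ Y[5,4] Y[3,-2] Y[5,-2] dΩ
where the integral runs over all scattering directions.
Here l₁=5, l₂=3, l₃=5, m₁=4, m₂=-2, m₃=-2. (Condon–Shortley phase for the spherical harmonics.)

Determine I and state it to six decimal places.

0.000000

Σlᵢ=13 odd — θ-integrand is odd under cosθ→−cosθ; I=0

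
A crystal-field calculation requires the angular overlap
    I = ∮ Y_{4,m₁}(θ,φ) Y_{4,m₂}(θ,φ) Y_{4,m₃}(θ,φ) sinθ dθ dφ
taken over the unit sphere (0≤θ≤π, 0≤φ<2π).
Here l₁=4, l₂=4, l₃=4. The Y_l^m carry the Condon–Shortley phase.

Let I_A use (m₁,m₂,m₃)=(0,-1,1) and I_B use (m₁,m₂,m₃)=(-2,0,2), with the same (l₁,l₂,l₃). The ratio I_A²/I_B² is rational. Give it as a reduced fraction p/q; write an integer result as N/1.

Same 4,4,4: normalisation and zero-m 3j drop out of the ratio.
A: Δ: 4! 4! 4! / 13! → 1/450450; sum: t=0:+1/3456 t=1:−1/144 t=2:+1/96 t=3:−1/864 = 1/384; 3j²(4 4 4; 0 -1 1) = Δ·Π!·Σ² = 9/2002  (sign -1)
B: Δ: 4! 4! 4! / 13! → 1/450450; sum: t=2:+1/384 t=3:−1/216 t=4:+1/2304 = -11/6912; 3j²(4 4 4; -2 0 2) = Δ·Π!·Σ² = 11/1638  (sign -1)
I_A²/I_B² = (9/2002)/(11/1638) = 81/121

81/121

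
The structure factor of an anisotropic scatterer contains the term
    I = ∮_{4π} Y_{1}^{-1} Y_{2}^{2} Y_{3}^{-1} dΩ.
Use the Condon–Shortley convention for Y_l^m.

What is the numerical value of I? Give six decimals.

Checks pass: Σm=0; 6 even; l₃=3∈[1,3].
(2·1+1)(2·2+1)(2·3+1) = 105
Δ: 0! 2! 4! / 7! → 1/105
sum: t=0:+1/4 = 1/4
3j²(1 2 3; 0 0 0) = Δ·Π!·Σ² = 3/35  (sign -1)
sum: t=0:+1/48 = 1/48
3j²(1 2 3; -1 2 -1) = Δ·Π!·Σ² = 1/105  (sign +1)
combine: 4πI² = 105·3/35·1/105 = 3/35
take √, sign -1: I = -0.08258890

-0.082589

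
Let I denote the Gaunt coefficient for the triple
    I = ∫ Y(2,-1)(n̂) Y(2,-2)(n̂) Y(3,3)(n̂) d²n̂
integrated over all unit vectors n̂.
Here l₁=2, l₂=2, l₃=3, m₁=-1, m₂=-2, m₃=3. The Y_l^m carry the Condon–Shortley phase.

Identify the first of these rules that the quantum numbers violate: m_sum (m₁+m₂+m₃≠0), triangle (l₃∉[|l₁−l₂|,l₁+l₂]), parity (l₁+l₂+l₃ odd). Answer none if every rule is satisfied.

Σmᵢ = 0  ✓
l₃∈[|l₁−l₂|,l₁+l₂]=[0,4], have l₃=3  ✓
Σlᵢ = 7 ⇒ odd  ✗

parity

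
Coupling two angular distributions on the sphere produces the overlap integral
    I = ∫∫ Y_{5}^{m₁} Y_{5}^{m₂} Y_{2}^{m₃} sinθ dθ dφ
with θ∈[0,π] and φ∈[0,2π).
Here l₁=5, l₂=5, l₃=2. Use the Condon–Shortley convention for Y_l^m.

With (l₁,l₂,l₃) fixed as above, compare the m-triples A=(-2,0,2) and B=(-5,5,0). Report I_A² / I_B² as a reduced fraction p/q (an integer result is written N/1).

Same 5,5,2: normalisation and zero-m 3j drop out of the ratio.
A: Δ: 8! 2! 2! / 13! → 1/38610; sum: t=5:−1/2880 = -1/2880; 3j²(5 5 2; -2 0 2) = Δ·Π!·Σ² = 14/429  (sign -1)
B: Δ: 8! 2! 2! / 13! → 1/38610; sum: t=8:+1/161280 = 1/161280; 3j²(5 5 2; -5 5 0) = Δ·Π!·Σ² = 15/286  (sign +1)
I_A²/I_B² = (14/429)/(15/286) = 28/45

28/45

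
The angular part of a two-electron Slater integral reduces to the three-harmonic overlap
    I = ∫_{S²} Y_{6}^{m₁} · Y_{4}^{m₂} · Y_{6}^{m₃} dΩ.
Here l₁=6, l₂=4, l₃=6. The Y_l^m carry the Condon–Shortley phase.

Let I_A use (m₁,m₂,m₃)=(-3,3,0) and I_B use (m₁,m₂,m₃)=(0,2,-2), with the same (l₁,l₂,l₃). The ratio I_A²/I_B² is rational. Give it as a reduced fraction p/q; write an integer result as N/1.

Same 6,4,6: normalisation and zero-m 3j drop out of the ratio.
A: Δ: 4! 8! 4! / 17! → 1/15315300; sum: t=3:−1/207360 t=4:+1/103680 = 1/207360; 3j²(6 4 6; -3 3 0) = Δ·Π!·Σ² = 21/2431  (sign +1)
B: Δ: 4! 8! 4! / 17! → 1/15315300; sum: t=2:+1/55296 t=3:−1/25920 t=4:+1/138240 = -11/829440; 3j²(6 4 6; 0 2 -2) = Δ·Π!·Σ² = 11/1326  (sign -1)
I_A²/I_B² = (21/2431)/(11/1326) = 126/121

126/121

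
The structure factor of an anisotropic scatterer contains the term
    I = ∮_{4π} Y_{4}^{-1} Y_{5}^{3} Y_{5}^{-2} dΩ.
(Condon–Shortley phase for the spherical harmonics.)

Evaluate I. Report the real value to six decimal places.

Checks pass: Σm=0; 14 even; l₃=5∈[1,9].
(2·4+1)(2·5+1)(2·5+1) = 1089
Δ: 4! 4! 6! / 15! → 1/3153150
sum: t=0:+1/69120 t=1:−1/1728 t=2:+1/576 t=3:−1/1728 t=4:+1/69120 = 7/11520
3j²(4 5 5; 0 0 0) = Δ·Π!·Σ² = 2/143  (sign -1)
sum: t=2:+1/17280 t=3:−1/2880 t=4:+1/6912 = -1/6912
3j²(4 5 5; -1 3 -2) = Δ·Π!·Σ² = 5/429  (sign +1)
combine: 4πI² = 1089·2/143·5/429 = 30/169
take √, sign -1: I = -0.11885360

-0.118854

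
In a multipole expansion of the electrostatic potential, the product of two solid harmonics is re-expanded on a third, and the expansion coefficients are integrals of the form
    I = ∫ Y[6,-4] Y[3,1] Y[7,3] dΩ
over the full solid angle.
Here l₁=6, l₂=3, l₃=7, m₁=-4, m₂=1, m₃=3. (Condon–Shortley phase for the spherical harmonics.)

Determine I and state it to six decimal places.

0.163772

Checks pass: Σm=0; 16 even; l₃=7∈[3,9].
(2·6+1)(2·3+1)(2·7+1) = 1365
Δ: 2! 10! 4! / 17! → 1/2042040
sum: t=0:+1/207360 t=1:−1/57600 t=2:+1/207360 = -1/129600
3j²(6 3 7; 0 0 0) = Δ·Π!·Σ² = 168/12155  (sign +1)
sum: t=0:+1/174182400 t=1:−1/2177280 t=2:+1/645120 = 191/174182400
3j²(6 3 7; -4 1 3) = Δ·Π!·Σ² = 36481/2042040  (sign +1)
combine: 4πI² = 1365·168/12155·36481/2042040 = 766101/2272985
take √, sign +1: I = 0.16377205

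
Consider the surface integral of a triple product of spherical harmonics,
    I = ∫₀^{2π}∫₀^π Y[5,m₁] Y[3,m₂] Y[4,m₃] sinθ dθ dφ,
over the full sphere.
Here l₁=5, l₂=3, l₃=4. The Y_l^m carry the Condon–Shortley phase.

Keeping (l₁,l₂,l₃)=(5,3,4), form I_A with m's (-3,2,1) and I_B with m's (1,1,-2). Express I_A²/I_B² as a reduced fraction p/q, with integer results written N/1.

l's match ⇒ only the (l;m) 3-j factors differ between A and B.
A: triangle coeff Δ(5,3,4) = 1/180180; Σ_t [3,4]: t=3:−1/1440 t=4:+1/1152 = 1/5760; (3j)²=1/858 [(5 3 4; -3 2 1)], sign=-1
B: triangle coeff Δ(5,3,4) = 1/180180; Σ_t [2,4]: t=2:+1/384 t=3:−1/720 t=4:+1/34560 = 43/34560; (3j)²=1849/180180 [(5 3 4; 1 1 -2)], sign=+1
I_A²/I_B² = (1/858)/(1849/180180) = 210/1849

210/1849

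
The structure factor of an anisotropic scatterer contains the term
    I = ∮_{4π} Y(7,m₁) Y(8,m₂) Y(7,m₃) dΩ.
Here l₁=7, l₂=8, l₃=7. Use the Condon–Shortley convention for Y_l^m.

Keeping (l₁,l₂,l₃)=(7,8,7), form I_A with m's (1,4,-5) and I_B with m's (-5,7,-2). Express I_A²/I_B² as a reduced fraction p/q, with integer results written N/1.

Same 7,8,7: normalisation and zero-m 3j drop out of the ratio.
A: Δ: 8! 6! 8! / 23! → 1/22086194130; sum: t=4:+1/1114767360 t=5:−1/435456000 t=6:+1/1492992000 = -61/83607552000; 3j²(7 8 7; 1 4 -5) = Δ·Π!·Σ² = 3721/482885  (sign -1)
B: Δ: 8! 6! 8! / 23! → 1/22086194130; sum: t=7:−1/24385536000 t=8:+1/9754214400 = 1/16257024000; 3j²(7 8 7; -5 7 -2) = Δ·Π!·Σ² = 486/52003  (sign -1)
I_A²/I_B² = (3721/482885)/(486/52003) = 26047/31590

26047/31590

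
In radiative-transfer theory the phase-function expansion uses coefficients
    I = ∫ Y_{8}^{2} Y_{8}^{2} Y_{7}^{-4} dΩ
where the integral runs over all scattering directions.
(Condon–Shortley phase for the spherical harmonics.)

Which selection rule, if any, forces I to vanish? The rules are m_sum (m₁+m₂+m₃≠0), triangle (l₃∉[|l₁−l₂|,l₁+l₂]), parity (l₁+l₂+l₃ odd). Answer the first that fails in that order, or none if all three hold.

Σmᵢ = 0  ✓
l₃∈[|l₁−l₂|,l₁+l₂]=[0,16], have l₃=7  ✓
Σlᵢ = 23 ⇒ odd  ✗

parity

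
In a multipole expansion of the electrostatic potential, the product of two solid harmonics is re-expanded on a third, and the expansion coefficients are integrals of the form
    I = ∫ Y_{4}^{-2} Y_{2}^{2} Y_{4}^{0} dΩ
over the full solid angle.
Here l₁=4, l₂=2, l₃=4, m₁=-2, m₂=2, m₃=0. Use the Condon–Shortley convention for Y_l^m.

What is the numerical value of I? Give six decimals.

-0.190365

m-sum 0 ✓  L=10 even ✓  2≤4≤6 ✓
Π(2lᵢ+1) = 9×5×9 = 405
triangle coeff Δ(4,2,4) = 1/13860
Σ_t [0,2]: t=0:+1/192 t=1:−1/36 t=2:+1/192 = -5/288
(3j)²=20/693 [(4 2 4; 0 0 0)], sign=-1
Σ_t [2,2]: t=2:+1/192 = 1/192
(3j)²=3/77 [(4 2 4; -2 2 0)], sign=+1
⇒ 4πI² = 2700/5929
I = (-1)√(2700/5929/(4π)) = -0.19036462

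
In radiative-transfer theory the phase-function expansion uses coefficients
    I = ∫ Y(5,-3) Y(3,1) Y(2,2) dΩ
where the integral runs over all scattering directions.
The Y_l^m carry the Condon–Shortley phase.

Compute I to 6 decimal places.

-0.200476

m-sum 0 ✓  L=10 even ✓  2≤2≤8 ✓
Π(2lᵢ+1) = 11×7×5 = 385
triangle coeff Δ(5,3,2) = 1/2310
Σ_t [3,3]: t=3:−1/144 = -1/144
(3j)²=10/231 [(5 3 2; 0 0 0)], sign=-1
Σ_t [4,4]: t=4:+1/1152 = 1/1152
(3j)²=1/33 [(5 3 2; -3 1 2)], sign=+1
⇒ 4πI² = 50/99
I = (-1)√(50/99/(4π)) = -0.20047604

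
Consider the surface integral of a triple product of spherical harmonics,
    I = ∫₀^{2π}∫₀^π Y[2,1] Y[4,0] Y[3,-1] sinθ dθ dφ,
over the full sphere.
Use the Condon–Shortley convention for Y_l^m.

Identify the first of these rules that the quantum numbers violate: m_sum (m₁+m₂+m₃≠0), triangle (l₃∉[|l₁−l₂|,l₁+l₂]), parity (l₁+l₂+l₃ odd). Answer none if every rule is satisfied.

m₁+m₂+m₃ = 1 + 0 − 1 = 0  ✓
triangle: |2−4|=2 ≤ l₃=3 ≤ 2+4=6  ✓
parity: l₁+l₂+l₃ = 9 is odd  ✗

parity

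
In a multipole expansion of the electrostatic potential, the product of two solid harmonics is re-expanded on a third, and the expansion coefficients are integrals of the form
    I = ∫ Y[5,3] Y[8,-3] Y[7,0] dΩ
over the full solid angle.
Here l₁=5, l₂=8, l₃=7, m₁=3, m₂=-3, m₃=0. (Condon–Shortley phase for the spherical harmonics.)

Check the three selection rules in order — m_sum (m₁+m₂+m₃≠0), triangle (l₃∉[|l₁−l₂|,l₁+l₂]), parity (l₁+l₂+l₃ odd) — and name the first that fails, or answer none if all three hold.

Σmᵢ = 0  ✓
l₃∈[|l₁−l₂|,l₁+l₂]=[3,13], have l₃=7  ✓
Σlᵢ = 20 ⇒ even  ✓

none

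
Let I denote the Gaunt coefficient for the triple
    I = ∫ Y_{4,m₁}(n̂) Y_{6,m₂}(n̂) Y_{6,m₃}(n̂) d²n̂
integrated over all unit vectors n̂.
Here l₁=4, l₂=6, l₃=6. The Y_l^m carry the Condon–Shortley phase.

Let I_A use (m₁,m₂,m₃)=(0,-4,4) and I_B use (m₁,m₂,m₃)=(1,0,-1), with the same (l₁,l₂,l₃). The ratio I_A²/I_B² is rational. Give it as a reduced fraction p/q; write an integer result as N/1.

Shared (l₁,l₂,l₃)=(4,6,6): N and (l;000)² cancel in I_A²/I_B².
A: Δ = 4!·4!·8!/17! = 1/15315300; Racah Σ t=0..2: t=0:+1/829440 t=1:−1/181440 t=2:+1/645120 = -1/362880; ⇒ 3j(4 6 6; 0 -4 4)² = 256/17017, sgn -1
B: Δ = 4!·4!·8!/17! = 1/15315300; Racah Σ t=0..3: t=0:+1/207360 t=1:−1/17280 t=2:+1/13824 t=3:−1/103680 = 1/103680; ⇒ 3j(4 6 6; 1 0 -1)² = 10/7293, sgn -1
I_A²/I_B² = (256/17017)/(10/7293) = 384/35

384/35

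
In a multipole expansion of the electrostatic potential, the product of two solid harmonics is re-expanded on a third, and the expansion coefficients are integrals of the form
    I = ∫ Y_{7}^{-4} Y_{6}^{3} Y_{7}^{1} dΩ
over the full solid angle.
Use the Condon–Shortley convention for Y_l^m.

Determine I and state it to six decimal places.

-0.108019

m-sum 0 ✓  L=20 even ✓  1≤7≤13 ✓
Π(2lᵢ+1) = 15×13×15 = 2925
triangle coeff Δ(7,6,7) = 1/2444321880
Σ_t [0,6]: t=0:+1/2612736000 t=1:−1/20736000 t=2:+1/1658880 t=3:−1/746496 t=4:+1/1658880 t=5:−1/20736000 t=6:+1/2612736000 = -1/4354560
(3j)²=1000/138567 [(7 6 7; 0 0 0)], sign=+1
Σ_t [3,6]: t=3:−1/1045094400 t=4:+1/29030400 t=5:−1/8294400 t=6:+1/18662400 = -1/29859840
(3j)²=175/25194 [(7 6 7; -4 3 1)], sign=-1
⇒ 4πI² = 2187500/14919047
I = (-1)√(2187500/14919047/(4π)) = -0.10801860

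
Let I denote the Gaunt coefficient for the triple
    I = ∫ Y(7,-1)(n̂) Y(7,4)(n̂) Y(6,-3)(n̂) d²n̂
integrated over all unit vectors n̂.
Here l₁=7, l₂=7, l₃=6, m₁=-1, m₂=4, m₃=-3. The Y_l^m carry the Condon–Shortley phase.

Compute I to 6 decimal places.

-0.108019

m-sum 0 ✓  L=20 even ✓  0≤6≤14 ✓
Π(2lᵢ+1) = 15×15×13 = 2925
triangle coeff Δ(7,7,6) = 1/2444321880
Σ_t [1,7]: t=1:−1/2612736000 t=2:+1/20736000 t=3:−1/1658880 t=4:+1/746496 t=5:−1/1658880 t=6:+1/20736000 t=7:−1/2612736000 = 1/4354560
(3j)²=1000/138567 [(7 7 6; 0 0 0)], sign=+1
Σ_t [5,8]: t=5:−1/18662400 t=6:+1/8294400 t=7:−1/29030400 t=8:+1/1045094400 = 1/29859840
(3j)²=175/25194 [(7 7 6; -1 4 -3)], sign=-1
⇒ 4πI² = 2187500/14919047
I = (-1)√(2187500/14919047/(4π)) = -0.10801860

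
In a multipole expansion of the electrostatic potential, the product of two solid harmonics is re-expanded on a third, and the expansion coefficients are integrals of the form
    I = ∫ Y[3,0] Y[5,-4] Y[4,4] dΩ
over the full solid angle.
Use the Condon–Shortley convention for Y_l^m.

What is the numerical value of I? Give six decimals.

m-sum 0 ✓  L=12 even ✓  2≤4≤8 ✓
Π(2lᵢ+1) = 7×11×9 = 693
triangle coeff Δ(3,5,4) = 1/180180
Σ_t [1,3]: t=1:−1/576 t=2:+1/144 t=3:−1/576 = 1/288
(3j)²=20/1001 [(3 5 4; 0 0 0)], sign=+1
Σ_t [1,1]: t=1:−1/8640 = -1/8640
(3j)²=28/715 [(3 5 4; 0 -4 4)], sign=-1
⇒ 4πI² = 1008/1859
I = (-1)√(1008/1859/(4π)) = -0.20772350

-0.207724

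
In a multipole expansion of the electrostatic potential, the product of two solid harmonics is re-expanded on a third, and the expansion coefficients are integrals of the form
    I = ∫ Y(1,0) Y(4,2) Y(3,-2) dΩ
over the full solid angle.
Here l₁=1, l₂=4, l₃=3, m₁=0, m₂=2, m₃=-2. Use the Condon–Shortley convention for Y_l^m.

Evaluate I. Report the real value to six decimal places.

Checks pass: Σm=0; 8 even; l₃=3∈[3,5].
(2·1+1)(2·4+1)(2·3+1) = 189
Δ: 2! 0! 6! / 9! → 1/252
sum: t=1:−1/36 = -1/36
3j²(1 4 3; 0 0 0) = Δ·Π!·Σ² = 4/63  (sign +1)
sum: t=1:−1/120 = -1/120
3j²(1 4 3; 0 2 -2) = Δ·Π!·Σ² = 1/21  (sign +1)
combine: 4πI² = 189·4/63·1/21 = 4/7
take √, sign +1: I = 0.21324362

0.213244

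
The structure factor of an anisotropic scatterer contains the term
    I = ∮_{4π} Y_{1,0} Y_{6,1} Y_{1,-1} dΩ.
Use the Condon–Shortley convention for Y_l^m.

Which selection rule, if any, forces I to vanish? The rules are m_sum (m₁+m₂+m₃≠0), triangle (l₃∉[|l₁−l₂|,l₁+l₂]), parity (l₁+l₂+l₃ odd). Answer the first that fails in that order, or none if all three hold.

azimuthal sum: 0 + 1 − 1 = 0  ✓
5 ≤ 1 ≤ 7 (triangle on l)  ✗
L = 1 + 6 + 1 = 8 (even)

triangle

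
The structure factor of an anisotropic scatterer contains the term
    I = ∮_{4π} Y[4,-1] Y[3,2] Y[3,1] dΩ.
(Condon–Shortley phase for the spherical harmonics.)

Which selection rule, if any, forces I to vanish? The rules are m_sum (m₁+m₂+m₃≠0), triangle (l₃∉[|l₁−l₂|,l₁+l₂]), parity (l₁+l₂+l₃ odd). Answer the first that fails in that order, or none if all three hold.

m_sum

m₁+m₂+m₃ = -1 + 2 + 1 = 2  ✗
triangle: |4−3|=1 ≤ l₃=3 ≤ 4+3=7
parity: l₁+l₂+l₃ = 10 is even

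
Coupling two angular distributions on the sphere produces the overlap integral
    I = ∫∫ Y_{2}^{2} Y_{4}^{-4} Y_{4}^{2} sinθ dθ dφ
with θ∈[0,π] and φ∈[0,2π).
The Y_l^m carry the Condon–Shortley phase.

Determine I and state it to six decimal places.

Rules hold: Σm=0, L=10 even, 2≤4≤6.
N = 5·9·9 = 405
Δ = 2!·2!·6!/11! = 1/13860
Racah Σ t=0..2: t=0:+1/192 t=1:−1/36 t=2:+1/192 = -5/288
⇒ 3j(2 4 4; 0 0 0)² = 20/693, sgn -1
Racah Σ t=0..0: t=0:+1/2880 = 1/2880
⇒ 3j(2 4 4; 2 -4 2)² = 2/165, sgn +1
4πI² = N·(3j₀)²·(3jₘ)² = 120/847
I = -1·√(0.141677/4π) = -0.10618031

-0.106180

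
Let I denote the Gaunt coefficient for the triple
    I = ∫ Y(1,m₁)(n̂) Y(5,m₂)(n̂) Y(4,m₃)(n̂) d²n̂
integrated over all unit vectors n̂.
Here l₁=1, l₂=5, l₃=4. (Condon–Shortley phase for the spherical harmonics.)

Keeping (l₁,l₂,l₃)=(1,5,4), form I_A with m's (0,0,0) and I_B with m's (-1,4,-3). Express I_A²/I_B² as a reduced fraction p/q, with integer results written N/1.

Shared (l₁,l₂,l₃)=(1,5,4): N and (l;000)² cancel in I_A²/I_B².
A: Δ = 2!·0!·8!/11! = 1/495; Racah Σ t=1..1: t=1:−1/576 = -1/576; ⇒ 3j(1 5 4; 0 0 0)² = 5/99, sgn -1
B: Δ = 2!·0!·8!/11! = 1/495; Racah Σ t=2..2: t=2:+1/10080 = 1/10080; ⇒ 3j(1 5 4; -1 4 -3)² = 4/55, sgn -1
I_A²/I_B² = (5/99)/(4/55) = 25/36

25/36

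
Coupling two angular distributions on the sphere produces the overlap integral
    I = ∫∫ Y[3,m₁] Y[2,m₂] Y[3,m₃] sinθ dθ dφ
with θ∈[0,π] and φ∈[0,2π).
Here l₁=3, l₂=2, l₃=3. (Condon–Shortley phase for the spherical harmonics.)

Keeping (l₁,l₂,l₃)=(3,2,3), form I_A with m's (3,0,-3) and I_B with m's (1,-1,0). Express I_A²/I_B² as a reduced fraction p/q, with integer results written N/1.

25/2

Same 3,2,3: normalisation and zero-m 3j drop out of the ratio.
A: Δ: 2! 4! 2! / 9! → 1/3780; sum: t=0:+1/96 = 1/96; 3j²(3 2 3; 3 0 -3) = Δ·Π!·Σ² = 5/84  (sign +1)
B: Δ: 2! 4! 2! / 9! → 1/3780; sum: t=0:+1/8 t=1:−1/12 = 1/24; 3j²(3 2 3; 1 -1 0) = Δ·Π!·Σ² = 1/210  (sign -1)
I_A²/I_B² = (5/84)/(1/210) = 25/2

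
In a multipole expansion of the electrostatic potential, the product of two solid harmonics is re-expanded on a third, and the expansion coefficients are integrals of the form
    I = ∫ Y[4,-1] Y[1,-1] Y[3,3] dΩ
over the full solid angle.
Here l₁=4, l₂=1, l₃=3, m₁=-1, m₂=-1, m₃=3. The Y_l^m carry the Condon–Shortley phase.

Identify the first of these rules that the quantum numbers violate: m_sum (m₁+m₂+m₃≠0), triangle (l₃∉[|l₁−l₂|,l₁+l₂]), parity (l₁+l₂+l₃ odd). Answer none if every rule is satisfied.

Σmᵢ = 1  ✗
l₃∈[|l₁−l₂|,l₁+l₂]=[3,5], have l₃=3
Σlᵢ = 8 ⇒ even

m_sum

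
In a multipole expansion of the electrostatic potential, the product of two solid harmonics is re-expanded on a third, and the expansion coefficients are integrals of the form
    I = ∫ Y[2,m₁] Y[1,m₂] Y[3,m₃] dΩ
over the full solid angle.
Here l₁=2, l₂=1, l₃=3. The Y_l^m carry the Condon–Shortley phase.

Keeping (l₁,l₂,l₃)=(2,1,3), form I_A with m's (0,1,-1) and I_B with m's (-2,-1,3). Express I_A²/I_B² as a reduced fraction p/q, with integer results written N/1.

2/5

Same 2,1,3: normalisation and zero-m 3j drop out of the ratio.
A: Δ: 0! 4! 2! / 7! → 1/105; sum: t=0:+1/8 = 1/8; 3j²(2 1 3; 0 1 -1) = Δ·Π!·Σ² = 2/35  (sign +1)
B: Δ: 0! 4! 2! / 7! → 1/105; sum: t=0:+1/48 = 1/48; 3j²(2 1 3; -2 -1 3) = Δ·Π!·Σ² = 1/7  (sign +1)
I_A²/I_B² = (2/35)/(1/7) = 2/5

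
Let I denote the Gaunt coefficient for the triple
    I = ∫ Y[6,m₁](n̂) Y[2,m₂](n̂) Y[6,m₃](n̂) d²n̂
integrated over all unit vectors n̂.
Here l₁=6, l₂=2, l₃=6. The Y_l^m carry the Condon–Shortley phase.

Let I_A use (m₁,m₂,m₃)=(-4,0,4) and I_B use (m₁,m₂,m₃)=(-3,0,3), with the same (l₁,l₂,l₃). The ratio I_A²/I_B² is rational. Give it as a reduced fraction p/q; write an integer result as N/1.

4/25

Same 6,2,6: normalisation and zero-m 3j drop out of the ratio.
A: Δ: 2! 10! 2! / 15! → 1/90090; sum: t=0:+1/14515200 t=1:−1/362880 t=2:+1/322560 = 1/2419200; 3j²(6 2 6; -4 0 4) = Δ·Π!·Σ² = 2/5005  (sign +1)
B: Δ: 2! 10! 2! / 15! → 1/90090; sum: t=0:+1/1451520 t=1:−1/80640 t=2:+1/120960 = -1/290304; 3j²(6 2 6; -3 0 3) = Δ·Π!·Σ² = 5/2002  (sign +1)
I_A²/I_B² = (2/5005)/(5/2002) = 4/25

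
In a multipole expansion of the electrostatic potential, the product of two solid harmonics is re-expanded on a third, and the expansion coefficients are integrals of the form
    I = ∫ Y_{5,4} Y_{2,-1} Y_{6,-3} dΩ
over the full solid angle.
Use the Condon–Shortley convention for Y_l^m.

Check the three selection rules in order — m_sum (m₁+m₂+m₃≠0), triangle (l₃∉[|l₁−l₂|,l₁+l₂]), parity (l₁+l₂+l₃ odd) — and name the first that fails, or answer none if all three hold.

parity

m₁+m₂+m₃ = 4 − 1 − 3 = 0  ✓
triangle: |5−2|=3 ≤ l₃=6 ≤ 5+2=7  ✓
parity: l₁+l₂+l₃ = 13 is odd  ✗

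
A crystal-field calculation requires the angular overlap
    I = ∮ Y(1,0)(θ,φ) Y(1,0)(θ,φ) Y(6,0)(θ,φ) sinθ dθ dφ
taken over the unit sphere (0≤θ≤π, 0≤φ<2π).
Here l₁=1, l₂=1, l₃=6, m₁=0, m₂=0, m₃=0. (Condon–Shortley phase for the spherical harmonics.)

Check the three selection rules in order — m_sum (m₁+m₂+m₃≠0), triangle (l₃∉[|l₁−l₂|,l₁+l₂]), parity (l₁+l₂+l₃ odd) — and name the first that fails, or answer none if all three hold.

azimuthal sum: 0 + 0 + 0 = 0  ✓
0 ≤ 6 ≤ 2 (triangle on l)  ✗
L = 1 + 1 + 6 = 8 (even)

triangle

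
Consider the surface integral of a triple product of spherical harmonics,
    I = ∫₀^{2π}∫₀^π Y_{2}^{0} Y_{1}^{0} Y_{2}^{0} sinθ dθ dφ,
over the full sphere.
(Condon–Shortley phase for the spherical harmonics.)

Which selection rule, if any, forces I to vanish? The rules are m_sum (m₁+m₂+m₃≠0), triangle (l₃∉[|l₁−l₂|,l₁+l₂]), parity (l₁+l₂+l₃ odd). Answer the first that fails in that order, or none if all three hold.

parity

m₁+m₂+m₃ = 0 + 0 + 0 = 0  ✓
triangle: |2−1|=1 ≤ l₃=2 ≤ 2+1=3  ✓
parity: l₁+l₂+l₃ = 5 is odd  ✗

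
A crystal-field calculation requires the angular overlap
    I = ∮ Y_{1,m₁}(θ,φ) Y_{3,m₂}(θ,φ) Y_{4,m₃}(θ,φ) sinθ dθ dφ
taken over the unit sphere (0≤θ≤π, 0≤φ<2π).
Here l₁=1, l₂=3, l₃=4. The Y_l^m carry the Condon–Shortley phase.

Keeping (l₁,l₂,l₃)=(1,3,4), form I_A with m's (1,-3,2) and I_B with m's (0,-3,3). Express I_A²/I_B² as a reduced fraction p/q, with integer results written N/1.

Shared (l₁,l₂,l₃)=(1,3,4): N and (l;000)² cancel in I_A²/I_B².
A: Δ = 0!·2!·6!/9! = 1/252; Racah Σ t=0..0: t=0:+1/1440 = 1/1440; ⇒ 3j(1 3 4; 1 -3 2)² = 1/252, sgn +1
B: Δ = 0!·2!·6!/9! = 1/252; Racah Σ t=0..0: t=0:+1/720 = 1/720; ⇒ 3j(1 3 4; 0 -3 3)² = 1/36, sgn -1
I_A²/I_B² = (1/252)/(1/36) = 1/7

1/7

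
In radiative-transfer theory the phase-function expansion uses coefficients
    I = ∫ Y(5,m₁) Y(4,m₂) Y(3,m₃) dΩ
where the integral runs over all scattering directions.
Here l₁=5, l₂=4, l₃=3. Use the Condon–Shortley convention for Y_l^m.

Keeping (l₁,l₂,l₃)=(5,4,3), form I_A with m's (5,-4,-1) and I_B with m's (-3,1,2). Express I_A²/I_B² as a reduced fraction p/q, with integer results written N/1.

Shared (l₁,l₂,l₃)=(5,4,3): N and (l;000)² cancel in I_A²/I_B².
A: Δ = 6!·4!·2!/13! = 1/180180; Racah Σ t=0..0: t=0:+1/34560 = 1/34560; ⇒ 3j(5 4 3; 5 -4 -1)² = 14/429, sgn +1
B: Δ = 6!·4!·2!/13! = 1/180180; Racah Σ t=4..5: t=4:+1/1152 t=5:−1/1440 = 1/5760; ⇒ 3j(5 4 3; -3 1 2)² = 1/858, sgn -1
I_A²/I_B² = (14/429)/(1/858) = 28/1

28/1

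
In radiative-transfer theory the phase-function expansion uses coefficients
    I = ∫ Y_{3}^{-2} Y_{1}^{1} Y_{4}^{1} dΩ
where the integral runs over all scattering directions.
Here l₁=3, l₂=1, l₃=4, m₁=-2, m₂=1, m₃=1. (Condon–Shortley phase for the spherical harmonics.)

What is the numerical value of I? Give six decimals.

-0.106622

Rules hold: Σm=0, L=8 even, 2≤4≤4.
N = 7·3·9 = 189
Δ = 0!·6!·2!/9! = 1/252
Racah Σ t=0..0: t=0:+1/36 = 1/36
⇒ 3j(3 1 4; 0 0 0)² = 4/63, sgn +1
Racah Σ t=0..0: t=0:+1/240 = 1/240
⇒ 3j(3 1 4; -2 1 1)² = 1/84, sgn -1
4πI² = N·(3j₀)²·(3jₘ)² = 1/7
I = -1·√(0.142857/4π) = -0.10662181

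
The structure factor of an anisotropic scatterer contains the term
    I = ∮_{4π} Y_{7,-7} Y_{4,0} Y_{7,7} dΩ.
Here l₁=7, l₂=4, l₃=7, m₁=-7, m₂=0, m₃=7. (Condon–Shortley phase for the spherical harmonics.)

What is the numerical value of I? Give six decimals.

Rules hold: Σm=0, L=18 even, 3≤7≤11.
N = 15·9·15 = 2025
Δ = 4!·10!·4!/19! = 1/58198140
Racah Σ t=0..4: t=0:+1/17418240 t=1:−1/622080 t=2:+1/230400 t=3:−1/622080 t=4:+1/17418240 = 1/806400
⇒ 3j(7 4 7; 0 0 0)² = 2268/230945, sgn -1
Racah Σ t=4..4: t=4:+1/2090188800 = 1/2090188800
⇒ 3j(7 4 7; -7 0 7)² = 1001/58140, sgn +1
4πI² = N·(3j₀)²·(3jₘ)² = 35721/104329
I = -1·√(0.342388/4π) = -0.16506475

-0.165065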